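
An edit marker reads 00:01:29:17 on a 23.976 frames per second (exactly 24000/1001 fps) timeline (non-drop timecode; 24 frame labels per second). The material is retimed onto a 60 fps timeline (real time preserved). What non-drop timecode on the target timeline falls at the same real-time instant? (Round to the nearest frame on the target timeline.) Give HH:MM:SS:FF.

00:01:29:48

Source frame index: (0×3600 + 1×60 + 29) × 24 + 17 = 2153.
Real time: 2153 / (24000/1001) = 2155153/24000 s.
Target frame: (2155153/24000) × (60) = 2155153/400 ≈ 5387.882 → 5388.
At 60 labels/s: frame 5388 → 00:01:29:48.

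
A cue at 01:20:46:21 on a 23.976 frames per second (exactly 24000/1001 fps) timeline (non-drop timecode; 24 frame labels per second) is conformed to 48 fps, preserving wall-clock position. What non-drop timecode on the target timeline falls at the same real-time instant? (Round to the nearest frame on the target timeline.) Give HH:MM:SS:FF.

Source frame index: (1×3600 + 20×60 + 46) × 24 + 21 = 116325.
Real time: 116325 / (24000/1001) = 1552551/320 s.
Target frame: (1552551/320) × (48) = 4657653/20 ≈ 232882.650 → 232883.
At 48 labels/s: frame 232883 → 01:20:51:35.

01:20:51:35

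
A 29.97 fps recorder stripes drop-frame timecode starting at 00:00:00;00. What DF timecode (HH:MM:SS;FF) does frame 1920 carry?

00:01:04;02

Each 10-minute DF block holds 10 × 60 × 30 − 9 × 2 = 17982 frames. 1920 ÷ 17982 → 0 full blocks, remainder 1920.
Within the partial block the first minute is 1800 frames and each further minute 1798, so 1 further minute boundary passed. Total skipped labels = 18 × 0 + 2 × 1 = 2.
Non-drop label index = 1920 + 2 = 1922; at 30 labels/s that is 00:01:04:02, i.e. DF 00:01:04;02.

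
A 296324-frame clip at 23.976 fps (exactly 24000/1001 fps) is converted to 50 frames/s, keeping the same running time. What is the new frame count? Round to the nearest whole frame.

Frames at target rate = 296324 × (50) / (24000/1001) = 74155081/120 ≈ 617959.008.
Nearest whole frame: 617959.

617959 frames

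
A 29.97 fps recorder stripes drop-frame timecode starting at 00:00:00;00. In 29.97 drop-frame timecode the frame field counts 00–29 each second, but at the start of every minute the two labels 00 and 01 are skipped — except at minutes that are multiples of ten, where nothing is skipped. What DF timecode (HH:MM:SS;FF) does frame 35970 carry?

00:20:00;06

Each 10-minute DF block holds 10 × 60 × 30 − 9 × 2 = 17982 frames. 35970 ÷ 17982 → 2 full blocks, remainder 6.
Within the partial block the first minute is 1800 frames and each further minute 1798, so 0 further minute boundaries passed. Total skipped labels = 18 × 2 + 2 × 0 = 36.
Non-drop label index = 35970 + 36 = 36006; at 30 labels/s that is 00:20:00:06, i.e. DF 00:20:00;06.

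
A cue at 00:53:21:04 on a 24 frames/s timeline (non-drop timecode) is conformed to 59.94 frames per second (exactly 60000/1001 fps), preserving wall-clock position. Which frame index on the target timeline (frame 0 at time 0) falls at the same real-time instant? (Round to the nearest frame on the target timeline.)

frame 191878

Source frame index: (0×3600 + 53×60 + 21) × 24 + 4 = 76828.
Real time: 76828 / (24) = 19207/6 s.
Target frame: (19207/6) × (60000/1001) = 192070000/1001 ≈ 191878.122 → 191878.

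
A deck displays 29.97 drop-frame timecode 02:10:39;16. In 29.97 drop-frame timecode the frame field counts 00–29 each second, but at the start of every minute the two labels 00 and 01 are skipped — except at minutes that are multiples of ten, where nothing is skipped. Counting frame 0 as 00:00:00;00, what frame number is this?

234952

As if non-drop at 30 labels/s: (2 × 3600 + 10 × 60 + 39) × 30 + 16 = 235186.
Minute boundaries passed: 130; those not divisible by 10: 130 − 13 = 117; dropped labels = 2 × 117 = 234.
Actual frame index = 235186 − 234 = 234952.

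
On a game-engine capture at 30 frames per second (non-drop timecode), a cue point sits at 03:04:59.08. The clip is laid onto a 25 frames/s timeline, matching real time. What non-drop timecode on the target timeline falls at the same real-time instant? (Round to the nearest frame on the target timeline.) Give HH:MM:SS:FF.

Source frame index: (3×3600 + 4×60 + 59) × 30 + 8 = 332978.
Real time: 332978 / (30) = 166489/15 s.
Target frame: (166489/15) × (25) = 832445/3 ≈ 277481.667 → 277482.
At 25 labels/s: frame 277482 → 03:04:59:07.

03:04:59:07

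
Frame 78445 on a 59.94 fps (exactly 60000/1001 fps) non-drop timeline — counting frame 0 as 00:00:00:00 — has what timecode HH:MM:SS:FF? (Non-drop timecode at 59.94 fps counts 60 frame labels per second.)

78445 ÷ 60 = 1307 full seconds, remainder 25 frames.
1307 s = 0 h 21 min 47 s.
Timecode: 00:21:47:25.

00:21:47:25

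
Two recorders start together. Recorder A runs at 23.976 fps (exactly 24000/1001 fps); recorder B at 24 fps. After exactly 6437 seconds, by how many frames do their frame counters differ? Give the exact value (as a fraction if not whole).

A emits 24000/1001 × 6437 = 154488000/1001 frames; B emits 24 × 6437 = 154488.
Difference = 154488/1001 frames (≈ 154.3337); B is ahead of A.

154488/1001 frames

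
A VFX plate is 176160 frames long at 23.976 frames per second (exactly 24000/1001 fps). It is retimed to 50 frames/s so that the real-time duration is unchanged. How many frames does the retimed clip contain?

367367 frames

Target frames = source frames × (target rate / source rate) = 176160 × (50)/(24000/1001) = 176160 × 1001/480 = 367367.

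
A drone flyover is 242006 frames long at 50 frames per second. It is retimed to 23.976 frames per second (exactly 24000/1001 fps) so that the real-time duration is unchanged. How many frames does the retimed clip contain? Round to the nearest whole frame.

Frames at target rate = 242006 × (24000/1001) / (50) = 116162880/1001 ≈ 116046.833.
Nearest whole frame: 116047.

116047 frames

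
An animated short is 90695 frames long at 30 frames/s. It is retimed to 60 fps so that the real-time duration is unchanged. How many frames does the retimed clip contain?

Target frames = source frames × (target rate / source rate) = 90695 × (60)/(30) = 90695 × 2 = 181390.

181390 frames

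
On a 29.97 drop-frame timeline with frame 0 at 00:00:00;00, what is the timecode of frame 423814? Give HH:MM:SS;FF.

03:55:41;08

Ten DF minutes hold 17982 frames, so frame 423814 lies in block 23 (frames 413586–431567) with 10228 frames into that block.
The block's first minute is 1800 frames and the rest 1798 each; 10228 frames reaches minute 5, so 23 × 18 + 5 × 2 = 424 labels have been skipped so far.
Adding those back, label number 423814 + 424 = 424238 at 30 labels/s is 14141 s + 8 f = 3 h 55 min 41 s frame 8, i.e. 03:55:41;08.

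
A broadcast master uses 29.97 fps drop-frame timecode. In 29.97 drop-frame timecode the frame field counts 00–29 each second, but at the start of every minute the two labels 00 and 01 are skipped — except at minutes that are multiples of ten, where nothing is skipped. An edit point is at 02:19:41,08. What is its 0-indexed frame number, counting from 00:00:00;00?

Complete 10-minute blocks: 13, each 17982 frames → 233766.
Remaining 9 whole minutes in the current block: 1800 + 8 × 1798 = 16184 frames.
Within the current minute: 41 × 30 + 8 − 2 = 1236 (labels ;00/;01 skipped at this minute). Total = 233766 + 16184 + 1236 = 251186.

251186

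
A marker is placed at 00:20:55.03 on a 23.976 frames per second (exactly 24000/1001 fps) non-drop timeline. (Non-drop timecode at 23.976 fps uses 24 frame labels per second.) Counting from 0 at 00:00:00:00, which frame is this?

Total seconds to the label: (0 × 3600 + 20 × 60 + 55) = 1255.
Frame index = 1255 × 24 + 3 = 30123.

30123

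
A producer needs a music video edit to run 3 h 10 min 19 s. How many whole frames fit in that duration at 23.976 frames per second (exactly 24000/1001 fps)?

3 h 10 min 19 s = 11419 s.
Frames = 11419 × 24000/1001 = 274056000/1001 ≈ 273782.2178.
Complete frames: 273782.

273782 frames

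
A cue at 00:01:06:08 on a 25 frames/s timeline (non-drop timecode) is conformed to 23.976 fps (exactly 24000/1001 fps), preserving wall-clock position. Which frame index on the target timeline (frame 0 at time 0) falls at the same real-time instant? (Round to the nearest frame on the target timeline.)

frame 1590

Source frame index: (0×3600 + 1×60 + 6) × 25 + 8 = 1658.
Real time: 1658 / (25) = 1658/25 s.
Target frame: (1658/25) × (24000/1001) = 1591680/1001 ≈ 1590.090 → 1590.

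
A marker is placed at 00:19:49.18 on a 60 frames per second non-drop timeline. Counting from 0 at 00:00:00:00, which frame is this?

71358

Total seconds to the label: (0 × 3600 + 19 × 60 + 49) = 1189.
Frame index = 1189 × 60 + 18 = 71358.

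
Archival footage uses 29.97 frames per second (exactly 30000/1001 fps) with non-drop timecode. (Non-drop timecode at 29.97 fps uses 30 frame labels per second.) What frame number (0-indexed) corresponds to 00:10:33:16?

Total seconds to the label: (0 × 3600 + 10 × 60 + 33) = 633.
Frame index = 633 × 30 + 16 = 19006.

frame 19006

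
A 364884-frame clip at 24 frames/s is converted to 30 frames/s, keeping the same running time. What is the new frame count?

Target frames = source frames × (target rate / source rate) = 364884 × (30)/(24) = 364884 × 5/4 = 456105.

456105 frames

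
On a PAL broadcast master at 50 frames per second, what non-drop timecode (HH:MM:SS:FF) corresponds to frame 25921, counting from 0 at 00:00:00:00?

25921 ÷ 50 = 518 full seconds, remainder 21 frames.
518 s = 0 h 8 min 38 s.
Timecode: 00:08:38:21.

00:08:38:21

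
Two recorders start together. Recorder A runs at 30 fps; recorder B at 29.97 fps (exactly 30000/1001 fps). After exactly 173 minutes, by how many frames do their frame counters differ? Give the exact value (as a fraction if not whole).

311400/1001 frames

173 min = 10380 s.
A emits 30 × 10380 = 311400 frames; B emits 30000/1001 × 10380 = 311400000/1001.
Difference = 311400/1001 frames (≈ 311.0889); B is behind A.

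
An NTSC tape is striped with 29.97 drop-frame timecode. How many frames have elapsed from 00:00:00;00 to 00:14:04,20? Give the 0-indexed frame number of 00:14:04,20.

Complete 10-minute blocks: 1, each 17982 frames → 17982.
Remaining 4 whole minutes in the current block: 1800 + 3 × 1798 = 7194 frames.
Within the current minute: 4 × 30 + 20 − 2 = 138 (labels ;00/;01 skipped at this minute). Total = 17982 + 7194 + 138 = 25314.

25314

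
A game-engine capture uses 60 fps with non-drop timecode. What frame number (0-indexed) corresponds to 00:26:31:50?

frame 95510

Total seconds to the label: (0 × 3600 + 26 × 60 + 31) = 1591.
Frame index = 1591 × 60 + 50 = 95510.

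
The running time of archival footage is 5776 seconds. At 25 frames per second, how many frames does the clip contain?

Frames = 5776 × 25 = 144400.

144400 frames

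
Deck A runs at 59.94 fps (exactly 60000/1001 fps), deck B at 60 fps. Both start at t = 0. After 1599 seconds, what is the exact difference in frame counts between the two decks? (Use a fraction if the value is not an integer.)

7380/77 frames

A emits 60000/1001 × 1599 = 7380000/77 frames; B emits 60 × 1599 = 95940.
Difference = 7380/77 frames (≈ 95.8442); B is ahead of A.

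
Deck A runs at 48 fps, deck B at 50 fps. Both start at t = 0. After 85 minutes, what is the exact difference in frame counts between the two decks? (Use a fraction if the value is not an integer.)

10200 frames

85 min = 5100 s.
A emits 48 × 5100 = 244800 frames; B emits 50 × 5100 = 255000.
Difference = 10200 frames; B is ahead of A.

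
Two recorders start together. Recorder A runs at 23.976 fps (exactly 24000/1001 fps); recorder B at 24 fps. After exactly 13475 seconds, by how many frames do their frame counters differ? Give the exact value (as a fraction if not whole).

4200/13 frames

A emits 24000/1001 × 13475 = 4200000/13 frames; B emits 24 × 13475 = 323400.
Difference = 4200/13 frames (≈ 323.0769); B is ahead of A.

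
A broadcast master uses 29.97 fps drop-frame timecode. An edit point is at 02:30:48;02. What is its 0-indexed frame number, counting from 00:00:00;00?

Complete 10-minute blocks: 15, each 17982 frames → 269730.
Remaining 0 whole minutes in the current block: 0 frames.
Within the current minute: 48 × 30 + 2 = 1442. Total = 269730 + 0 + 1442 = 271172.

271172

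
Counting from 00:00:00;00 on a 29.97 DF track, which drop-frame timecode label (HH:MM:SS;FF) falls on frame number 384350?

03:33:44;14

Each 10-minute DF block holds 10 × 60 × 30 − 9 × 2 = 17982 frames. 384350 ÷ 17982 → 21 full blocks, remainder 6728.
Within the partial block the first minute is 1800 frames and each further minute 1798, so 3 further minute boundaries passed. Total skipped labels = 18 × 21 + 2 × 3 = 384.
Non-drop label index = 384350 + 384 = 384734; at 30 labels/s that is 03:33:44:14, i.e. DF 03:33:44;14.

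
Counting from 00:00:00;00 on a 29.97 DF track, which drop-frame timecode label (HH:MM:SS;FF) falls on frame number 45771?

00:25:27;07

Each 10-minute DF block holds 10 × 60 × 30 − 9 × 2 = 17982 frames. 45771 ÷ 17982 → 2 full blocks, remainder 9807.
Within the partial block the first minute is 1800 frames and each further minute 1798, so 5 further minute boundaries passed. Total skipped labels = 18 × 2 + 2 × 5 = 46.
Non-drop label index = 45771 + 46 = 45817; at 30 labels/s that is 00:25:27:07, i.e. DF 00:25:27;07.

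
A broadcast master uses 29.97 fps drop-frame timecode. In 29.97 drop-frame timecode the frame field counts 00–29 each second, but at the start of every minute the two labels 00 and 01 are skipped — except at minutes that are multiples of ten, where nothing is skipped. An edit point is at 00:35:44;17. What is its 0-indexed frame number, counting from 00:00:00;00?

Complete 10-minute blocks: 3, each 17982 frames → 53946.
Remaining 5 whole minutes in the current block: 1800 + 4 × 1798 = 8992 frames.
Within the current minute: 44 × 30 + 17 − 2 = 1335 (labels ;00/;01 skipped at this minute). Total = 53946 + 8992 + 1335 = 64273.

64273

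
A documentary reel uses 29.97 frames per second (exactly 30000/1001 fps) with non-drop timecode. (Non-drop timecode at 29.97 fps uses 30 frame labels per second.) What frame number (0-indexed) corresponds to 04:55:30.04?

Total seconds to the label: (4 × 3600 + 55 × 60 + 30) = 17730.
Frame index = 17730 × 30 + 4 = 531904.

frame 531904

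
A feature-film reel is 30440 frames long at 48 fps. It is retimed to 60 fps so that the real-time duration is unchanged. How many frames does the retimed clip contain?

38050 frames

Target frames = source frames × (target rate / source rate) = 30440 × (60)/(48) = 30440 × 5/4 = 38050.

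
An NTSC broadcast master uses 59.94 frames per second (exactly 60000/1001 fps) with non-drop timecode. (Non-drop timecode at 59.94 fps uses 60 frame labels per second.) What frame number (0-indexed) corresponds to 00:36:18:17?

Total seconds to the label: (0 × 3600 + 36 × 60 + 18) = 2178.
Frame index = 2178 × 60 + 17 = 130697.

130697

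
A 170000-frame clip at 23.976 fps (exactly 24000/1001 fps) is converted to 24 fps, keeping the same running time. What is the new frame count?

Target frames = source frames × (target rate / source rate) = 170000 × (24)/(24000/1001) = 170000 × 1001/1000 = 170170.

170170 frames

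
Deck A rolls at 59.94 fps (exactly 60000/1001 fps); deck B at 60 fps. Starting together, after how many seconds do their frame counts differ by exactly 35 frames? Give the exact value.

7007/12 seconds

The gap grows by |60 − 60000/1001| = 60/1001 frames per second.
Time for a 35-frame gap: 35 ÷ (60/1001) = 7007/12 s.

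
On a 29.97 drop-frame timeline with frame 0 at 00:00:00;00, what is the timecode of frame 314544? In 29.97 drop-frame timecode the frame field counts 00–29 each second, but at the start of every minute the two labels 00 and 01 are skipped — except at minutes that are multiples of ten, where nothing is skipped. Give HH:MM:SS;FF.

02:54:55;08

Ten DF minutes hold 17982 frames, so frame 314544 lies in block 17 (frames 305694–323675) with 8850 frames into that block.
The block's first minute is 1800 frames and the rest 1798 each; 8850 frames reaches minute 4, so 17 × 18 + 4 × 2 = 314 labels have been skipped so far.
Adding those back, label number 314544 + 314 = 314858 at 30 labels/s is 10495 s + 8 f = 2 h 54 min 55 s frame 8, i.e. 02:54:55;08.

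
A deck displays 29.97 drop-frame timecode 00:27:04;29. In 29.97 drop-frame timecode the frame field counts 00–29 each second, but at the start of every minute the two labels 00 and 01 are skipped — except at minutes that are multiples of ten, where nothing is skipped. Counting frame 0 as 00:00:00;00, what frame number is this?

48699

Complete 10-minute blocks: 2, each 17982 frames → 35964.
Remaining 7 whole minutes in the current block: 1800 + 6 × 1798 = 12588 frames.
Within the current minute: 4 × 30 + 29 − 2 = 147 (labels ;00/;01 skipped at this minute). Total = 35964 + 12588 + 147 = 48699.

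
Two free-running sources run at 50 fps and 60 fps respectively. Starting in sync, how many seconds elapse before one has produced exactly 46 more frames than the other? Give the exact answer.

4.6 seconds

The gap grows by |60 − 50| = 10 frames per second.
Time for a 46-frame gap: 46 ÷ (10) = 4.6 s.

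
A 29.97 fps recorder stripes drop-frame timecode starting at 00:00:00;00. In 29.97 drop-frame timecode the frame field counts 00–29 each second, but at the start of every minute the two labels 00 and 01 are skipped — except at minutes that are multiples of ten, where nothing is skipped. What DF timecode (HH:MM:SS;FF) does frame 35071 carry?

00:19:30;07

Each 10-minute DF block holds 10 × 60 × 30 − 9 × 2 = 17982 frames. 35071 ÷ 17982 → 1 full block, remainder 17089.
Within the partial block the first minute is 1800 frames and each further minute 1798, so 9 further minute boundaries passed. Total skipped labels = 18 × 1 + 2 × 9 = 36.
Non-drop label index = 35071 + 36 = 35107; at 30 labels/s that is 00:19:30:07, i.e. DF 00:19:30;07.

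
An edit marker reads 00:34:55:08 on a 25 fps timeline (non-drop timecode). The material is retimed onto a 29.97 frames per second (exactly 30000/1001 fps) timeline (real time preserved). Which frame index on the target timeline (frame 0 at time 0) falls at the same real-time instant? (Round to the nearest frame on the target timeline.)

frame 62797

Source frame index: (0×3600 + 34×60 + 55) × 25 + 8 = 52383.
Real time: 52383 / (25) = 52383/25 s.
Target frame: (52383/25) × (30000/1001) = 62859600/1001 ≈ 62796.803 → 62797.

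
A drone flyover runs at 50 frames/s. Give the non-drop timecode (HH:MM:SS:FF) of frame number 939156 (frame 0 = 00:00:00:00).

05:13:03:06

939156 ÷ 50 = 18783 full seconds, remainder 6 frames.
18783 s = 5 h 13 min 3 s.
Timecode: 05:13:03:06.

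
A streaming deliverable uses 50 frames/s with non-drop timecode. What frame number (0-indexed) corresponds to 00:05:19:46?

15996

Total seconds to the label: (0 × 3600 + 5 × 60 + 19) = 319.
Frame index = 319 × 50 + 46 = 15996.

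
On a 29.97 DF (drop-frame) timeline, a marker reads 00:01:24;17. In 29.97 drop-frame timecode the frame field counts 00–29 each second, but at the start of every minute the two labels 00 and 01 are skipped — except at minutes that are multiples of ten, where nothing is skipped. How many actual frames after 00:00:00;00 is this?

2535

As if non-drop at 30 labels/s: (0 × 3600 + 1 × 60 + 24) × 30 + 17 = 2537.
Minute boundaries passed: 1; those not divisible by 10: 1 − 0 = 1; dropped labels = 2 × 1 = 2.
Actual frame index = 2537 − 2 = 2535.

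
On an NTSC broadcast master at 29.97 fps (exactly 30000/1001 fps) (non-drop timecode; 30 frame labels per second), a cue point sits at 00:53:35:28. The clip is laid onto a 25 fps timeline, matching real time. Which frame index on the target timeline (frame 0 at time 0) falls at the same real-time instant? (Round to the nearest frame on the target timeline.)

frame 80479

Source frame index: (0×3600 + 53×60 + 35) × 30 + 28 = 96478.
Real time: 96478 / (30000/1001) = 48287239/15000 s.
Target frame: (48287239/15000) × (25) = 48287239/600 ≈ 80478.732 → 80479.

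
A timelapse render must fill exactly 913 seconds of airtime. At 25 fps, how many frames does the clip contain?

22825 frames

Frames = 913 × 25 = 22825.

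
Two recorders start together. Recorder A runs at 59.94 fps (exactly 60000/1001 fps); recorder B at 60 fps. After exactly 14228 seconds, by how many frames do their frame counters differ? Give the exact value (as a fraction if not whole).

853680/1001 frames

A emits 60000/1001 × 14228 = 853680000/1001 frames; B emits 60 × 14228 = 853680.
Difference = 853680/1001 frames (≈ 852.8272); B is ahead of A.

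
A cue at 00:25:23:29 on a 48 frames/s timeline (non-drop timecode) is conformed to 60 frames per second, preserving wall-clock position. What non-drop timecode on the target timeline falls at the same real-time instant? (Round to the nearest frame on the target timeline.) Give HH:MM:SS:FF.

Source frame index: (0×3600 + 25×60 + 23) × 48 + 29 = 73133.
Real time: 73133 / (48) = 73133/48 s.
Target frame: (73133/48) × (60) = 365665/4 ≈ 91416.250 → 91416.
At 60 labels/s: frame 91416 → 00:25:23:36.

00:25:23:36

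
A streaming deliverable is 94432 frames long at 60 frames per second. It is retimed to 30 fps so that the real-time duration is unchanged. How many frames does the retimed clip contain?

Target frames = source frames × (target rate / source rate) = 94432 × (30)/(60) = 94432 × 1/2 = 47216.

47216 frames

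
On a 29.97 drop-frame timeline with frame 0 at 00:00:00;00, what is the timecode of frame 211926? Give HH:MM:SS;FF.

01:57:51;08

Ten DF minutes hold 17982 frames, so frame 211926 lies in block 11 (frames 197802–215783) with 14124 frames into that block.
The block's first minute is 1800 frames and the rest 1798 each; 14124 frames reaches minute 7, so 11 × 18 + 7 × 2 = 212 labels have been skipped so far.
Adding those back, label number 211926 + 212 = 212138 at 30 labels/s is 7071 s + 8 f = 1 h 57 min 51 s frame 8, i.e. 01:57:51;08.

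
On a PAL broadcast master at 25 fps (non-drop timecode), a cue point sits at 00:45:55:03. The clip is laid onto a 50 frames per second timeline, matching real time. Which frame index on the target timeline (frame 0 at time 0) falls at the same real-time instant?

Source frame index: (0×3600 + 45×60 + 55) × 25 + 3 = 68878.
Real time: 68878 / (25) = 68878/25 s.
Target frame: (68878/25) × (50) = 137756.

frame 137756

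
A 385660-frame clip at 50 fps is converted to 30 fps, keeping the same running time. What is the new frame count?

231396 frames

Target frames = source frames × (target rate / source rate) = 385660 × (30)/(50) = 385660 × 3/5 = 231396.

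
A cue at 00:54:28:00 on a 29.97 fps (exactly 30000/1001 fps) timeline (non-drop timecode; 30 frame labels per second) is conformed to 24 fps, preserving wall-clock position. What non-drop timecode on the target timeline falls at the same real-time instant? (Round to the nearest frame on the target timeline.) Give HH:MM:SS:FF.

Source frame index: (0×3600 + 54×60 + 28) × 30 + 0 = 98040.
Real time: 98040 / (30000/1001) = 817817/250 s.
Target frame: (817817/250) × (24) = 9813804/125 ≈ 78510.432 → 78510.
At 24 labels/s: frame 78510 → 00:54:31:06.

00:54:31:06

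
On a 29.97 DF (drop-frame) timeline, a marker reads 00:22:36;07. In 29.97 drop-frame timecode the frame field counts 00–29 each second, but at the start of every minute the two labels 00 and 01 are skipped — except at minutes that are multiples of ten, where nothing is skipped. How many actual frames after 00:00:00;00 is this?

Complete 10-minute blocks: 2, each 17982 frames → 35964.
Remaining 2 whole minutes in the current block: 1800 + 1 × 1798 = 3598 frames.
Within the current minute: 36 × 30 + 7 − 2 = 1085 (labels ;00/;01 skipped at this minute). Total = 35964 + 3598 + 1085 = 40647.

40647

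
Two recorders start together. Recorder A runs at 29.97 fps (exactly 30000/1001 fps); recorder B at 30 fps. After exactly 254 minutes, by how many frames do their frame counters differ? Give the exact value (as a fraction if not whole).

457200/1001 frames

254 min = 15240 s.
A emits 30000/1001 × 15240 = 457200000/1001 frames; B emits 30 × 15240 = 457200.
Difference = 457200/1001 frames (≈ 456.7433); B is ahead of A.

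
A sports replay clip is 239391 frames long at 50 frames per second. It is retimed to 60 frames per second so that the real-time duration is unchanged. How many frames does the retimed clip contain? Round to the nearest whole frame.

Frames at target rate = 239391 × (60) / (50) = 1436346/5 ≈ 287269.200.
Nearest whole frame: 287269.

287269 frames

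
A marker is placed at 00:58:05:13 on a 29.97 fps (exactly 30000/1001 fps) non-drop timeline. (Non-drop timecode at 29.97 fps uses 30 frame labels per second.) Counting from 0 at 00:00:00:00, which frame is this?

Total seconds to the label: (0 × 3600 + 58 × 60 + 5) = 3485.
Frame index = 3485 × 30 + 13 = 104563.

frame 104563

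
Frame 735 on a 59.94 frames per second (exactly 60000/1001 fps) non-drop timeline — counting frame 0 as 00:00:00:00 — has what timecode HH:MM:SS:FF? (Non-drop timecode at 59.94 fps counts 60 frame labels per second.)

00:00:12:15

735 ÷ 60 = 12 full seconds, remainder 15 frames.
12 s = 0 h 0 min 12 s.
Timecode: 00:00:12:15.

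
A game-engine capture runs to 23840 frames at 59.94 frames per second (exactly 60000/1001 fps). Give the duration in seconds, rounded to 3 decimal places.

Running time = 23840 × 1001/60000 = 149149/375 s ≈ 397.731 s.

397.731 seconds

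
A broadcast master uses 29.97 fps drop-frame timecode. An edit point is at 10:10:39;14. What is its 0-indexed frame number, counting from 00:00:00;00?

As if non-drop at 30 labels/s: (10 × 3600 + 10 × 60 + 39) × 30 + 14 = 1099184.
Minute boundaries passed: 610; those not divisible by 10: 610 − 61 = 549; dropped labels = 2 × 549 = 1098.
Actual frame index = 1099184 − 1098 = 1098086.

1098086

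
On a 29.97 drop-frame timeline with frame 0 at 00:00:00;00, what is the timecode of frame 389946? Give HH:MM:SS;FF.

Each 10-minute DF block holds 10 × 60 × 30 − 9 × 2 = 17982 frames. 389946 ÷ 17982 → 21 full blocks, remainder 12324.
Within the partial block the first minute is 1800 frames and each further minute 1798, so 6 further minute boundaries passed. Total skipped labels = 18 × 21 + 2 × 6 = 390.
Non-drop label index = 389946 + 390 = 390336; at 30 labels/s that is 03:36:51:06, i.e. DF 03:36:51;06.

03:36:51;06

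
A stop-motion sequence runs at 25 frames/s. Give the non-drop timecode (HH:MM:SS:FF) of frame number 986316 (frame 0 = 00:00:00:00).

10:57:32:16

986316 ÷ 25 = 39452 full seconds, remainder 16 frames.
39452 s = 10 h 57 min 32 s.
Timecode: 10:57:32:16.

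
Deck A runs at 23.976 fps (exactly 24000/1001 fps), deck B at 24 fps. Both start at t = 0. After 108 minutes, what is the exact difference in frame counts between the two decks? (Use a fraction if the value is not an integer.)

108 min = 6480 s.
A emits 24000/1001 × 6480 = 155520000/1001 frames; B emits 24 × 6480 = 155520.
Difference = 155520/1001 frames (≈ 155.3646); B is ahead of A.

155520/1001 frames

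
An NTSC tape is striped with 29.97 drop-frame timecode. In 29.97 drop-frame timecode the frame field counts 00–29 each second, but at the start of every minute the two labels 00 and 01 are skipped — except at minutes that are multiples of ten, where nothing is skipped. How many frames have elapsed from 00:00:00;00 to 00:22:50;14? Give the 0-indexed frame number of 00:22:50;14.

As if non-drop at 30 labels/s: (0 × 3600 + 22 × 60 + 50) × 30 + 14 = 41114.
Minute boundaries passed: 22; those not divisible by 10: 22 − 2 = 20; dropped labels = 2 × 20 = 40.
Actual frame index = 41114 − 40 = 41074.

41074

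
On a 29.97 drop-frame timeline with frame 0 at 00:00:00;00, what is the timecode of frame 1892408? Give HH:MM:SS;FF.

Each 10-minute DF block holds 10 × 60 × 30 − 9 × 2 = 17982 frames. 1892408 ÷ 17982 → 105 full blocks, remainder 4298.
Within the partial block the first minute is 1800 frames and each further minute 1798, so 2 further minute boundaries passed. Total skipped labels = 18 × 105 + 2 × 2 = 1894.
Non-drop label index = 1892408 + 1894 = 1894302; at 30 labels/s that is 17:32:23:12, i.e. DF 17:32:23;12.

17:32:23;12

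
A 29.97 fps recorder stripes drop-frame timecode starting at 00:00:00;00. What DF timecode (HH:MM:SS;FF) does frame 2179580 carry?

20:12:05;12

Ten DF minutes hold 17982 frames, so frame 2179580 lies in block 121 (frames 2175822–2193803) with 3758 frames into that block.
The block's first minute is 1800 frames and the rest 1798 each; 3758 frames reaches minute 2, so 121 × 18 + 2 × 2 = 2182 labels have been skipped so far.
Adding those back, label number 2179580 + 2182 = 2181762 at 30 labels/s is 72725 s + 12 f = 20 h 12 min 5 s frame 12, i.e. 20:12:05;12.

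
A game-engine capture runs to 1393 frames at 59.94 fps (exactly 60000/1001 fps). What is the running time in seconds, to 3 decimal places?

23.240 seconds

Running time = 1393 × 1001/60000 = 1394393/60000 s ≈ 23.240 s.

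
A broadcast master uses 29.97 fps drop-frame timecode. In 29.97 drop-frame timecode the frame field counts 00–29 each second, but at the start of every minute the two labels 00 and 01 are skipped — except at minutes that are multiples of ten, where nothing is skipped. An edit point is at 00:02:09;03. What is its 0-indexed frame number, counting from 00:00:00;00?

3869

Complete 10-minute blocks: 0, each 17982 frames → 0.
Remaining 2 whole minutes in the current block: 1800 + 1 × 1798 = 3598 frames.
Within the current minute: 9 × 30 + 3 − 2 = 271 (labels ;00/;01 skipped at this minute). Total = 0 + 3598 + 271 = 3869.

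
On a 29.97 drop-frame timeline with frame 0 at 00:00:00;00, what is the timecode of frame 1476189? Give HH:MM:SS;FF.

13:40:55;15

Each 10-minute DF block holds 10 × 60 × 30 − 9 × 2 = 17982 frames. 1476189 ÷ 17982 → 82 full blocks, remainder 1665.
Within the partial block the first minute is 1800 frames and each further minute 1798, so 0 further minute boundaries passed. Total skipped labels = 18 × 82 + 2 × 0 = 1476.
Non-drop label index = 1476189 + 1476 = 1477665; at 30 labels/s that is 13:40:55:15, i.e. DF 13:40:55;15.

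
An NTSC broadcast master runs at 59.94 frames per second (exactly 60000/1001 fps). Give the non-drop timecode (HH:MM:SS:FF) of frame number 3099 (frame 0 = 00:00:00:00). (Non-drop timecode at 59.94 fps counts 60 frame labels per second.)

00:00:51:39

3099 ÷ 60 = 51 full seconds, remainder 39 frames.
51 s = 0 h 0 min 51 s.
Timecode: 00:00:51:39.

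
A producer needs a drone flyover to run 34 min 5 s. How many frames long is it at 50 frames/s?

102250 frames

34 min 5 s = 2045 s.
Frames = 2045 × 50 = 102250.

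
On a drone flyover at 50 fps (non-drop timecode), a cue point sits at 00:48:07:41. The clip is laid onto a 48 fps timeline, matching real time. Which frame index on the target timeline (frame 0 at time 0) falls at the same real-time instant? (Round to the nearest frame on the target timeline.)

frame 138615

Source frame index: (0×3600 + 48×60 + 7) × 50 + 41 = 144391.
Real time: 144391 / (50) = 144391/50 s.
Target frame: (144391/50) × (48) = 3465384/25 ≈ 138615.360 → 138615.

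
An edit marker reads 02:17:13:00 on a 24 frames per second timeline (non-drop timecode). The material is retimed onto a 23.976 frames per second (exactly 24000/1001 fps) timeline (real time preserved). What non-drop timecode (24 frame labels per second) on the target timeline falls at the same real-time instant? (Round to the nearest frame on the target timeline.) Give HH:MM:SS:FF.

Source frame index: (2×3600 + 17×60 + 13) × 24 + 0 = 197592.
Real time: 197592 / (24) = 8233 s.
Target frame: (8233) × (24000/1001) = 197592000/1001 ≈ 197394.605 → 197395.
At 24 labels/s: frame 197395 → 02:17:04:19.

02:17:04:19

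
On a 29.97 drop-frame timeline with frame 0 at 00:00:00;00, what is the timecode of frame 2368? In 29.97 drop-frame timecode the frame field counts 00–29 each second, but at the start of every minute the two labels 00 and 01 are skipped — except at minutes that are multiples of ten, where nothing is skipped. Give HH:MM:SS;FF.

00:01:19;00

Each 10-minute DF block holds 10 × 60 × 30 − 9 × 2 = 17982 frames. 2368 ÷ 17982 → 0 full blocks, remainder 2368.
Within the partial block the first minute is 1800 frames and each further minute 1798, so 1 further minute boundary passed. Total skipped labels = 18 × 0 + 2 × 1 = 2.
Non-drop label index = 2368 + 2 = 2370; at 30 labels/s that is 00:01:19:00, i.e. DF 00:01:19;00.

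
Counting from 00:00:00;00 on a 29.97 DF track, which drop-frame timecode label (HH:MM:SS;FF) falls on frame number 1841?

Each 10-minute DF block holds 10 × 60 × 30 − 9 × 2 = 17982 frames. 1841 ÷ 17982 → 0 full blocks, remainder 1841.
Within the partial block the first minute is 1800 frames and each further minute 1798, so 1 further minute boundary passed. Total skipped labels = 18 × 0 + 2 × 1 = 2.
Non-drop label index = 1841 + 2 = 1843; at 30 labels/s that is 00:01:01:13, i.e. DF 00:01:01;13.

00:01:01;13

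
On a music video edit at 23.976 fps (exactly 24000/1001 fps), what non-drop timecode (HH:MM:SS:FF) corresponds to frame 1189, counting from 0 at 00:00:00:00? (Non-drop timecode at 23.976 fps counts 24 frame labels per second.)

00:00:49:13

1189 ÷ 24 = 49 full seconds, remainder 13 frames.
49 s = 0 h 0 min 49 s.
Timecode: 00:00:49:13.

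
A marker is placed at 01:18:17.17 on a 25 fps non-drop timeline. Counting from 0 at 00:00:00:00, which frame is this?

frame 117442

Total seconds to the label: (1 × 3600 + 18 × 60 + 17) = 4697.
Frame index = 4697 × 25 + 17 = 117442.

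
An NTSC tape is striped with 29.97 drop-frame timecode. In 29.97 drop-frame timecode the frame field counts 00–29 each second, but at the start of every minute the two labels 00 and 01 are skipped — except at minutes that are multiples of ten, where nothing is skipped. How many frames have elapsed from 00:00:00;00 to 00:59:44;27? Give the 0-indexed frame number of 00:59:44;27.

As if non-drop at 30 labels/s: (0 × 3600 + 59 × 60 + 44) × 30 + 27 = 107547.
Minute boundaries passed: 59; those not divisible by 10: 59 − 5 = 54; dropped labels = 2 × 54 = 108.
Actual frame index = 107547 − 108 = 107439.

107439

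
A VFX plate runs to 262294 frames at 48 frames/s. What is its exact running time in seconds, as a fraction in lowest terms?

Running time = 262294 ÷ (48) = 262294 × 1/48 = 131147/24 s.

131147/24 seconds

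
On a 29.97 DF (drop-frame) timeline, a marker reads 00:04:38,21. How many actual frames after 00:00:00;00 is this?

Complete 10-minute blocks: 0, each 17982 frames → 0.
Remaining 4 whole minutes in the current block: 1800 + 3 × 1798 = 7194 frames.
Within the current minute: 38 × 30 + 21 − 2 = 1159 (labels ;00/;01 skipped at this minute). Total = 0 + 7194 + 1159 = 8353.

8353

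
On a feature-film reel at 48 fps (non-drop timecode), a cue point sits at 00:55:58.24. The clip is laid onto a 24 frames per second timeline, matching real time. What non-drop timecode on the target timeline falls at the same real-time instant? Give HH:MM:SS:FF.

Source frame index: (0×3600 + 55×60 + 58) × 48 + 24 = 161208.
Real time: 161208 / (48) = 6717/2 s.
Target frame: (6717/2) × (24) = 80604.
At 24 labels/s: frame 80604 → 00:55:58:12.

00:55:58:12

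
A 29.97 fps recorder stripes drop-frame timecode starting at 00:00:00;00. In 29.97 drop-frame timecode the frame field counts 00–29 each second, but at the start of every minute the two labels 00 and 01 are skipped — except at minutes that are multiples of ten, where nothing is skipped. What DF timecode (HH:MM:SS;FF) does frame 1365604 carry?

Ten DF minutes hold 17982 frames, so frame 1365604 lies in block 75 (frames 1348650–1366631) with 16954 frames into that block.
The block's first minute is 1800 frames and the rest 1798 each; 16954 frames reaches minute 9, so 75 × 18 + 9 × 2 = 1368 labels have been skipped so far.
Adding those back, label number 1365604 + 1368 = 1366972 at 30 labels/s is 45565 s + 22 f = 12 h 39 min 25 s frame 22, i.e. 12:39:25;22.

12:39:25;22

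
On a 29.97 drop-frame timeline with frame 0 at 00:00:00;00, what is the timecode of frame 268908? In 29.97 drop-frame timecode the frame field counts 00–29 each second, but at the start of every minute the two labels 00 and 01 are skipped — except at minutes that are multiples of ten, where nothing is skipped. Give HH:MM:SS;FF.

Ten DF minutes hold 17982 frames, so frame 268908 lies in block 14 (frames 251748–269729) with 17160 frames into that block.
The block's first minute is 1800 frames and the rest 1798 each; 17160 frames reaches minute 9, so 14 × 18 + 9 × 2 = 270 labels have been skipped so far.
Adding those back, label number 268908 + 270 = 269178 at 30 labels/s is 8972 s + 18 f = 2 h 29 min 32 s frame 18, i.e. 02:29:32;18.

02:29:32;18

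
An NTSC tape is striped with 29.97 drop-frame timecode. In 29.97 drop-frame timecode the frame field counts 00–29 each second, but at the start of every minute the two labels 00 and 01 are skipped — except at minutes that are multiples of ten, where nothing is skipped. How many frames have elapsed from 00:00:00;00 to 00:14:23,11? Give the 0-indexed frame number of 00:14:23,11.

25875

As if non-drop at 30 labels/s: (0 × 3600 + 14 × 60 + 23) × 30 + 11 = 25901.
Minute boundaries passed: 14; those not divisible by 10: 14 − 1 = 13; dropped labels = 2 × 13 = 26.
Actual frame index = 25901 − 26 = 25875.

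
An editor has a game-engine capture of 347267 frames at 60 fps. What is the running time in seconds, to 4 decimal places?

5787.7833 seconds

Running time = 347267 × 1/60 = 347267/60 s ≈ 5787.7833 s.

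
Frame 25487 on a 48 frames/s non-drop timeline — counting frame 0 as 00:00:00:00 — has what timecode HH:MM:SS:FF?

00:08:50:47

25487 ÷ 48 = 530 full seconds, remainder 47 frames.
530 s = 0 h 8 min 50 s.
Timecode: 00:08:50:47.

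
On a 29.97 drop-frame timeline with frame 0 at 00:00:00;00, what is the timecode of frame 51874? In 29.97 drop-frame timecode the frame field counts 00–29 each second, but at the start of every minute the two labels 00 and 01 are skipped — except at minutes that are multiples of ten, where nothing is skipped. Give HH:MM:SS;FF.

00:28:50;26

Ten DF minutes hold 17982 frames, so frame 51874 lies in block 2 (frames 35964–53945) with 15910 frames into that block.
The block's first minute is 1800 frames and the rest 1798 each; 15910 frames reaches minute 8, so 2 × 18 + 8 × 2 = 52 labels have been skipped so far.
Adding those back, label number 51874 + 52 = 51926 at 30 labels/s is 1730 s + 26 f = 0 h 28 min 50 s frame 26, i.e. 00:28:50;26.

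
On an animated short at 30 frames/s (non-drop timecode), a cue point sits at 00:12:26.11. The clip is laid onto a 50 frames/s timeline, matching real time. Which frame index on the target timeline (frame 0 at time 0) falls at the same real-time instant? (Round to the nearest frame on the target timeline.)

frame 37318

Source frame index: (0×3600 + 12×60 + 26) × 30 + 11 = 22391.
Real time: 22391 / (30) = 22391/30 s.
Target frame: (22391/30) × (50) = 111955/3 ≈ 37318.333 → 37318.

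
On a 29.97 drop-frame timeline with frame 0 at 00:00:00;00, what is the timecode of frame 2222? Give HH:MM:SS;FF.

00:01:14;04

Each 10-minute DF block holds 10 × 60 × 30 − 9 × 2 = 17982 frames. 2222 ÷ 17982 → 0 full blocks, remainder 2222.
Within the partial block the first minute is 1800 frames and each further minute 1798, so 1 further minute boundary passed. Total skipped labels = 18 × 0 + 2 × 1 = 2.
Non-drop label index = 2222 + 2 = 2224; at 30 labels/s that is 00:01:14:04, i.e. DF 00:01:14;04.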